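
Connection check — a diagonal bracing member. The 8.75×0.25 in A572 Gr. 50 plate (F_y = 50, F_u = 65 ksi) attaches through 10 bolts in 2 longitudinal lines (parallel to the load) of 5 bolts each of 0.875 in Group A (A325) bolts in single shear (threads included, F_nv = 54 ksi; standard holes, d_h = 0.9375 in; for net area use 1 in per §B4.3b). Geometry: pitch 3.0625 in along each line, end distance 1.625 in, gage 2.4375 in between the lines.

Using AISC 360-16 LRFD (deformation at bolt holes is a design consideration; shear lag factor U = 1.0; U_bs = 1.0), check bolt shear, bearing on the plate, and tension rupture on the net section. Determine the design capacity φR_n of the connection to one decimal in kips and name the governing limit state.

Bolt shear: A_b = π(0.875)²/4 = 0.60132 in². φR_n = 0.75 × 54 × 0.60132 × 10 × 1 = 243.5 kips.
Bearing (0.25 in plate, F_u = 65 ksi): end bolts L_c = 1.625 − 0.9375/2 = 1.15625, R_n = min(1.2×1.15625×0.25×65, 2.4×0.875×0.25×65) = 22.547 kips/bolt; interior L_c = 3.0625 − 0.9375 = 2.125, R_n = 34.125 kips/bolt. φR_n = 0.75 × (2×22.547 + 8×34.125) = 238.6 kips.
Tension rupture (net): A_n = (8.75 − 2×1)×0.25 = 1.6875 in² (U = 1.0, A_e = A_n). φR_n = 0.75 × 65 × 1.6875 = 82.3 kips.
Governing: min(243.5, 238.6, 82.3) = 82.3 kips → net-section rupture.

82.3 kips (net-section rupture governs)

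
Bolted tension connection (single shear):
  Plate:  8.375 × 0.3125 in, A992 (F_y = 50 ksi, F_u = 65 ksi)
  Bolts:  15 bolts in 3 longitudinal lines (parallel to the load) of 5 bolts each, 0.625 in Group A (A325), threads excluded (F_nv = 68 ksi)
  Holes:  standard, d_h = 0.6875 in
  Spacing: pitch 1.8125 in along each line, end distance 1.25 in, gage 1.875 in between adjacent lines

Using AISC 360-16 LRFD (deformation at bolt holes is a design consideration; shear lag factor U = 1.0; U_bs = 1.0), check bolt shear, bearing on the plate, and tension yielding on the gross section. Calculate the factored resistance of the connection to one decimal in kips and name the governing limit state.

117.8 kips (gross-section yield governs)

Bolt shear: A_b = π(0.625)²/4 = 0.3068 in². φR_n = 0.75 × 68 × 0.3068 × 15 × 1 = 234.7 kips.
Bearing (0.3125 in plate, F_u = 65 ksi): end bolts L_c = 1.25 − 0.6875/2 = 0.90625, R_n = min(1.2×0.90625×0.3125×65, 2.4×0.625×0.3125×65) = 22.09 kips/bolt; interior L_c = 1.8125 − 0.6875 = 1.125, R_n = 27.422 kips/bolt. φR_n = 0.75 × (3×22.09 + 12×27.422) = 296.5 kips.
Tension yield (gross): A_g = 8.375×0.3125 = 2.6172 in². φR_n = 0.90 × 50 × 2.6172 = 117.8 kips.
Governing: min(234.7, 296.5, 117.8) = 117.8 kips → gross-section yield.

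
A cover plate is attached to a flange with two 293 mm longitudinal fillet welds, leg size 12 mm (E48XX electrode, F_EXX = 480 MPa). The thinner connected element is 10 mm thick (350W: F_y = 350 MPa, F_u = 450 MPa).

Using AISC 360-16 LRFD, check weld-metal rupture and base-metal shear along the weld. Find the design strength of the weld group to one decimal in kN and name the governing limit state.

Weld metal: throat = 0.707×12 = 8.484 mm, L = 2×293 = 586 mm. φR_n = 0.75 × 0.6 × 480 × 8.484 × 586 = 1073.9 kN.
Base metal shear (10 mm plate): yield φR_n = 1.0×0.6×350×10×586 = 1230.6 kN; rupture φR_n = 0.75×0.6×450×10×586 = 1186.7 kN; take 1186.7 kN (rupture).
Governing: min(1073.9, 1186.7) = 1073.9 kN → weld metal.

1073.9 kN (weld metal governs)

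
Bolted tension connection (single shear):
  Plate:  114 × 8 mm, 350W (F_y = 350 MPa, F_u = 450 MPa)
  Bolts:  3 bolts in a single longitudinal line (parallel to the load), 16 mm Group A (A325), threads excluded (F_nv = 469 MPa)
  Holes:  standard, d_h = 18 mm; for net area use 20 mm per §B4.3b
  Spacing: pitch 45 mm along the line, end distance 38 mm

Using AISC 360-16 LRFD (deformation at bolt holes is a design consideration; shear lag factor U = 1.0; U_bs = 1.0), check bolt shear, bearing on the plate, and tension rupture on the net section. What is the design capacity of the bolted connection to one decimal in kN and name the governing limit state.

212.2 kN (bolt shear governs)

Bolt shear: A_b = π(16)²/4 = 201.06 mm². φR_n = 0.75 × 469 × 201.06 × 3 × 1 = 212.2 kN.
Bearing (8 mm plate, F_u = 450 MPa): end bolts L_c = 38 − 18/2 = 29, R_n = min(1.2×29×8×450, 2.4×16×8×450) = 125.28 kN/bolt; interior L_c = 45 − 18 = 27, R_n = 116.64 kN/bolt. φR_n = 0.75 × (1×125.28 + 2×116.64) = 268.9 kN.
Tension rupture (net): A_n = (114 − 1×20)×8 = 752 mm² (U = 1.0, A_e = A_n). φR_n = 0.75 × 450 × 752 = 253.8 kN.
Governing: min(212.2, 268.9, 253.8) = 212.2 kN → bolt shear.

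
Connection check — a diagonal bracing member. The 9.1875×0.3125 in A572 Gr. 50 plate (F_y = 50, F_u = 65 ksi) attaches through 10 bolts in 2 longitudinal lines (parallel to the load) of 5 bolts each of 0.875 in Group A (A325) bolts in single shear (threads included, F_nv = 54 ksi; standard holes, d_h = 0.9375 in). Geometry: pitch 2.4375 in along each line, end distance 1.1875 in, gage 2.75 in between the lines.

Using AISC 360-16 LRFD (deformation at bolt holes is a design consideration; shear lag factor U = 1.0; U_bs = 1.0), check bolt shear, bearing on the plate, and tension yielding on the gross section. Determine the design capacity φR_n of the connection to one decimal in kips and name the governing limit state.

129.2 kips (gross-section yield governs)

Bolt shear: A_b = π(0.875)²/4 = 0.60132 in². φR_n = 0.75 × 54 × 0.60132 × 10 × 1 = 243.5 kips.
Bearing (0.3125 in plate, F_u = 65 ksi): end bolts L_c = 1.1875 − 0.9375/2 = 0.71875, R_n = min(1.2×0.71875×0.3125×65, 2.4×0.875×0.3125×65) = 17.52 kips/bolt; interior L_c = 2.4375 − 0.9375 = 1.5, R_n = 36.563 kips/bolt. φR_n = 0.75 × (2×17.52 + 8×36.563) = 245.7 kips.
Tension yield (gross): A_g = 9.1875×0.3125 = 2.8711 in². φR_n = 0.90 × 50 × 2.8711 = 129.2 kips.
Governing: min(243.5, 245.7, 129.2) = 129.2 kips → gross-section yield.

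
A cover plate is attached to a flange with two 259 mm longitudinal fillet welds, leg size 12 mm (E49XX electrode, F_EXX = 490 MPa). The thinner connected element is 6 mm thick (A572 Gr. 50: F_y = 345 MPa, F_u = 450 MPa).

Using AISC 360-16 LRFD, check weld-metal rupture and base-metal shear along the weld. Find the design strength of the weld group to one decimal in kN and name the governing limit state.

Weld metal: throat = 0.707×12 = 8.484 mm, L = 2×259 = 518 mm. φR_n = 0.75 × 0.6 × 490 × 8.484 × 518 = 969.0 kN.
Base metal shear (6 mm plate): yield φR_n = 1.0×0.6×345×6×518 = 643.4 kN; rupture φR_n = 0.75×0.6×450×6×518 = 629.4 kN; take 629.4 kN (rupture).
Governing: min(969.0, 629.4) = 629.4 kN → base-metal shear.

629.4 kN (base-metal shear governs)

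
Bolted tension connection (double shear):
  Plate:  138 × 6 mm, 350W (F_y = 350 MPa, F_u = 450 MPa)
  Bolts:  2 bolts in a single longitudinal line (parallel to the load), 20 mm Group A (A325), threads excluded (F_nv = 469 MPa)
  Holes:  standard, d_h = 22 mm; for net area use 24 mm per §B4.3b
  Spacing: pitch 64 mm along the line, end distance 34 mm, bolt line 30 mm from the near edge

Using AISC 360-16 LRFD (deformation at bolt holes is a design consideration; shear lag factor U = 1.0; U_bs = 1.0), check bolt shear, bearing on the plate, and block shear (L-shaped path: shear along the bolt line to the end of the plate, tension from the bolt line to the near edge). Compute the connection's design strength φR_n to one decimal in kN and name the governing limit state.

Bolt shear: A_b = π(20)²/4 = 314.16 mm². φR_n = 0.75 × 469 × 314.16 × 2 × 2 = 442.0 kN.
Bearing (6 mm plate, F_u = 450 MPa): end bolts L_c = 34 − 22/2 = 23, R_n = min(1.2×23×6×450, 2.4×20×6×450) = 74.52 kN/bolt; interior L_c = 64 − 22 = 42, R_n = 129.6 kN/bolt. φR_n = 0.75 × (1×74.52 + 1×129.6) = 153.1 kN.
Block shear: shear path 1×[34+1×64] = 1×98 mm, A_gv = 588, A_nv = 1×(98 − 1.5×24)×6 = 372 mm²; tension to near edge: (30 − 0.5×24)×6 = 108 mm². R_n = min(0.6×450×372, 0.6×350×588) + 1.0×450×108 = min(100.44, 123.48) + 48.6 = 149.04 kN. φR_n = 0.75 × 149.04 = 111.8 kN.
Governing: min(442.0, 153.1, 111.8) = 111.8 kN → block shear.

111.8 kN (block shear governs)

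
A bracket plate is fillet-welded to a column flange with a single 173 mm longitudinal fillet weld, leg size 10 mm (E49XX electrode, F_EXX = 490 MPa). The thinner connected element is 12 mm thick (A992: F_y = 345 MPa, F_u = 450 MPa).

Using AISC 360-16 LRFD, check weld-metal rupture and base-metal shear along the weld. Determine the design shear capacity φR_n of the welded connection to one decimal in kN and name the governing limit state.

269.7 kN (weld metal governs)

Weld metal: throat = 0.707×10 = 7.07 mm, L = 173 mm. φR_n = 0.75 × 0.6 × 490 × 7.07 × 173 = 269.7 kN.
Base metal shear (12 mm plate): yield φR_n = 1.0×0.6×345×12×173 = 429.7 kN; rupture φR_n = 0.75×0.6×450×12×173 = 420.4 kN; take 420.4 kN (rupture).
Governing: min(269.7, 420.4) = 269.7 kN → weld metal.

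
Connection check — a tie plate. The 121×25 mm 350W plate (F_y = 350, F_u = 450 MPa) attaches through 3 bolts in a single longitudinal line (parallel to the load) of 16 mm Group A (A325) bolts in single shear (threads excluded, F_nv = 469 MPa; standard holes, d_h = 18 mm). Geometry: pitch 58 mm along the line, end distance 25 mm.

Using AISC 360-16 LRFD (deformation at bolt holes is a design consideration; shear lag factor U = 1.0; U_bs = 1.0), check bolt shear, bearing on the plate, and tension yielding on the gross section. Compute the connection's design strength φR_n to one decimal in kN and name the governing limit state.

Bolt shear: A_b = π(16)²/4 = 201.06 mm². φR_n = 0.75 × 469 × 201.06 × 3 × 1 = 212.2 kN.
Bearing (25 mm plate, F_u = 450 MPa): end bolts L_c = 25 − 18/2 = 16, R_n = min(1.2×16×25×450, 2.4×16×25×450) = 216 kN/bolt; interior L_c = 58 − 18 = 40, R_n = 432 kN/bolt. φR_n = 0.75 × (1×216 + 2×432) = 810.0 kN.
Tension yield (gross): A_g = 121×25 = 3025 mm². φR_n = 0.90 × 350 × 3025 = 952.9 kN.
Governing: min(212.2, 810.0, 952.9) = 212.2 kN → bolt shear.

212.2 kN (bolt shear governs)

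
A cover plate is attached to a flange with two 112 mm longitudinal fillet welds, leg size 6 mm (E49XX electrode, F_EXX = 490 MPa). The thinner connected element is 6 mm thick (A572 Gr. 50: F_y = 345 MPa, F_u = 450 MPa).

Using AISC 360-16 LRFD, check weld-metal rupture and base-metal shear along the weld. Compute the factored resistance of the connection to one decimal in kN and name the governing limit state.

Weld metal: throat = 0.707×6 = 4.242 mm, L = 2×112 = 224 mm. φR_n = 0.75 × 0.6 × 490 × 4.242 × 224 = 209.5 kN.
Base metal shear (6 mm plate): yield φR_n = 1.0×0.6×345×6×224 = 278.2 kN; rupture φR_n = 0.75×0.6×450×6×224 = 272.2 kN; take 272.2 kN (rupture).
Governing: min(209.5, 272.2) = 209.5 kN → weld metal.

209.5 kN (weld metal governs)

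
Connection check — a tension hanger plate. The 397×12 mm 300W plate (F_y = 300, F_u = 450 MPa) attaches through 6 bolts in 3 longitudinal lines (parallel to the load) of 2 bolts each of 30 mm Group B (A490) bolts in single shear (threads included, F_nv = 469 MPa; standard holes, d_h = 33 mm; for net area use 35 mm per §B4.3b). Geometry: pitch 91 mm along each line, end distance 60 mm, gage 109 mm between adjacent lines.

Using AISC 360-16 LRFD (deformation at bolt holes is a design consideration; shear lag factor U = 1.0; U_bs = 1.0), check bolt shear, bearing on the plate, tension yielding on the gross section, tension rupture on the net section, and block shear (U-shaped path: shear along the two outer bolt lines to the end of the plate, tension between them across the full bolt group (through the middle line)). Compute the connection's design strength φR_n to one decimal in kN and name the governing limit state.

Bolt shear: A_b = π(30)²/4 = 706.86 mm². φR_n = 0.75 × 469 × 706.86 × 6 × 1 = 1491.8 kN.
Bearing (12 mm plate, F_u = 450 MPa): end bolts L_c = 60 − 33/2 = 43.5, R_n = min(1.2×43.5×12×450, 2.4×30×12×450) = 281.88 kN/bolt; interior L_c = 91 − 33 = 58, R_n = 375.84 kN/bolt. φR_n = 0.75 × (3×281.88 + 3×375.84) = 1479.9 kN.
Tension yield (gross): A_g = 397×12 = 4764 mm². φR_n = 0.90 × 300 × 4764 = 1286.3 kN.
Tension rupture (net): A_n = (397 − 3×35)×12 = 3504 mm² (U = 1.0, A_e = A_n). φR_n = 0.75 × 450 × 3504 = 1182.6 kN.
Block shear: shear path 2×[60+1×91] = 2×151 mm, A_gv = 3624, A_nv = 2×(151 − 1.5×35)×12 = 2364 mm²; tension across gage: (218 − 2×35)×12 = 1776 mm². R_n = min(0.6×450×2364, 0.6×300×3624) + 1.0×450×1776 = min(638.28, 652.32) + 799.2 = 1437.5 kN. φR_n = 0.75 × 1437.5 = 1078.1 kN.
Governing: min(1491.8, 1479.9, 1286.3, 1182.6, 1078.1) = 1078.1 kN → block shear.

1078.1 kN (block shear governs)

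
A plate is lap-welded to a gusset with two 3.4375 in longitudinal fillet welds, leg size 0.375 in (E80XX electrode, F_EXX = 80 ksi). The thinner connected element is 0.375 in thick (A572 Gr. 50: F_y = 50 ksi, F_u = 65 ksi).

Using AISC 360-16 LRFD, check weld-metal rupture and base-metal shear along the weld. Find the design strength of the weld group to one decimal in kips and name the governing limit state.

65.6 kips (weld metal governs)

Weld metal: throat = 0.707×0.375 = 0.26513 in, L = 2×3.4375 = 6.875 in. φR_n = 0.75 × 0.6 × 80 × 0.26513 × 6.875 = 65.6 kips.
Base metal shear (0.375 in plate): yield φR_n = 1.0×0.6×50×0.375×6.875 = 77.3 kips; rupture φR_n = 0.75×0.6×65×0.375×6.875 = 75.4 kips; take 75.4 kips (rupture).
Governing: min(65.6, 75.4) = 65.6 kips → weld metal.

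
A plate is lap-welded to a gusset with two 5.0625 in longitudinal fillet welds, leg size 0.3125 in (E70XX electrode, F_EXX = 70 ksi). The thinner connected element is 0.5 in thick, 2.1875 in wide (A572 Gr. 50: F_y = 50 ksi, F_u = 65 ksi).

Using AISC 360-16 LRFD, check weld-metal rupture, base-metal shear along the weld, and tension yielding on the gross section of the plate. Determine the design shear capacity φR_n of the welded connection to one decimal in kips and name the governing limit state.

49.2 kips (gross-section yield governs)

Weld metal: throat = 0.707×0.3125 = 0.22094 in, L = 2×5.0625 = 10.125 in. φR_n = 0.75 × 0.6 × 70 × 0.22094 × 10.125 = 70.5 kips.
Base metal shear (0.5 in plate): yield φR_n = 1.0×0.6×50×0.5×10.125 = 151.9 kips; rupture φR_n = 0.75×0.6×65×0.5×10.125 = 148.1 kips; take 148.1 kips (rupture).
Tension yield (gross): A_g = 2.1875×0.5 = 1.0938 in². φR_n = 0.90 × 50 × 1.0938 = 49.2 kips.
Governing: min(70.5, 148.1, 49.2) = 49.2 kips → gross-section yield.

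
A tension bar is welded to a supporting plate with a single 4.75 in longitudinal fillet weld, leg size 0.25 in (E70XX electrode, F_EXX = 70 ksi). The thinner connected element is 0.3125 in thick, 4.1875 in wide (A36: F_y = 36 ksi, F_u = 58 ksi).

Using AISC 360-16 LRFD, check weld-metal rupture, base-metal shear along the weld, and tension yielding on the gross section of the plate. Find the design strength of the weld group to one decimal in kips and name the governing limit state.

26.4 kips (weld metal governs)

Weld metal: throat = 0.707×0.25 = 0.17675 in, L = 4.75 in. φR_n = 0.75 × 0.6 × 70 × 0.17675 × 4.75 = 26.4 kips.
Base metal shear (0.3125 in plate): yield φR_n = 1.0×0.6×36×0.3125×4.75 = 32.1 kips; rupture φR_n = 0.75×0.6×58×0.3125×4.75 = 38.7 kips; take 32.1 kips (yield).
Tension yield (gross): A_g = 4.1875×0.3125 = 1.3086 in². φR_n = 0.90 × 36 × 1.3086 = 42.4 kips.
Governing: min(26.4, 32.1, 42.4) = 26.4 kips → weld metal.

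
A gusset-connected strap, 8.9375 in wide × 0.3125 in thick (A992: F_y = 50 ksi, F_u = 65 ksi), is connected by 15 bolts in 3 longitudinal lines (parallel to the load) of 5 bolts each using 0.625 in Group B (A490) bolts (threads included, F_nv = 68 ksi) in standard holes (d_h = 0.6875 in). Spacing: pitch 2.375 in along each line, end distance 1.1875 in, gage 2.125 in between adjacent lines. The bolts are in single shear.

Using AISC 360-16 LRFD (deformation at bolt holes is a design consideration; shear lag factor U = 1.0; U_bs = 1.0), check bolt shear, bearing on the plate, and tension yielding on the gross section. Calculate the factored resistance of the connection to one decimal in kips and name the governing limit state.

125.7 kips (gross-section yield governs)

Bolt shear: A_b = π(0.625)²/4 = 0.3068 in². φR_n = 0.75 × 68 × 0.3068 × 15 × 1 = 234.7 kips.
Bearing (0.3125 in plate, F_u = 65 ksi): end bolts L_c = 1.1875 − 0.6875/2 = 0.84375, R_n = min(1.2×0.84375×0.3125×65, 2.4×0.625×0.3125×65) = 20.566 kips/bolt; interior L_c = 2.375 − 0.6875 = 1.6875, R_n = 30.469 kips/bolt. φR_n = 0.75 × (3×20.566 + 12×30.469) = 320.5 kips.
Tension yield (gross): A_g = 8.9375×0.3125 = 2.793 in². φR_n = 0.90 × 50 × 2.793 = 125.7 kips.
Governing: min(234.7, 320.5, 125.7) = 125.7 kips → gross-section yield.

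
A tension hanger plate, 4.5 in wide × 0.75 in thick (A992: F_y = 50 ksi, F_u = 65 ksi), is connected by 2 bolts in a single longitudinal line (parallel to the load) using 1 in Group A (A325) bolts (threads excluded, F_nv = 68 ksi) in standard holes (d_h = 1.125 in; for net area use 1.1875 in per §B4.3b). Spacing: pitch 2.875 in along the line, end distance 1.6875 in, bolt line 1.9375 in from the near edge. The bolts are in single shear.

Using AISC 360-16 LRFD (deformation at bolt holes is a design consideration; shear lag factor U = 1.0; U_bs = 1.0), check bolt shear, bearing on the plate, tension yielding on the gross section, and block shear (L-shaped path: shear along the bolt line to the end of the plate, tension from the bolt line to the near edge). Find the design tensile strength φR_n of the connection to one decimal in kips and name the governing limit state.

Bolt shear: A_b = π(1)²/4 = 0.7854 in². φR_n = 0.75 × 68 × 0.7854 × 2 × 1 = 80.1 kips.
Bearing (0.75 in plate, F_u = 65 ksi): end bolts L_c = 1.6875 − 1.125/2 = 1.125, R_n = min(1.2×1.125×0.75×65, 2.4×1×0.75×65) = 65.813 kips/bolt; interior L_c = 2.875 − 1.125 = 1.75, R_n = 102.38 kips/bolt. φR_n = 0.75 × (1×65.813 + 1×102.38) = 126.1 kips.
Tension yield (gross): A_g = 4.5×0.75 = 3.375 in². φR_n = 0.90 × 50 × 3.375 = 151.9 kips.
Block shear: shear path 1×[1.6875+1×2.875] = 1×4.5625 in, A_gv = 3.4219, A_nv = 1×(4.5625 − 1.5×1.1875)×0.75 = 2.0859 in²; tension to near edge: (1.9375 − 0.5×1.1875)×0.75 = 1.0078 in². R_n = min(0.6×65×2.0859, 0.6×50×3.4219) + 1.0×65×1.0078 = min(81.35, 102.66) + 65.507 = 146.86 kips. φR_n = 0.75 × 146.86 = 110.1 kips.
Governing: min(80.1, 126.1, 151.9, 110.1) = 80.1 kips → bolt shear.

80.1 kips (bolt shear governs)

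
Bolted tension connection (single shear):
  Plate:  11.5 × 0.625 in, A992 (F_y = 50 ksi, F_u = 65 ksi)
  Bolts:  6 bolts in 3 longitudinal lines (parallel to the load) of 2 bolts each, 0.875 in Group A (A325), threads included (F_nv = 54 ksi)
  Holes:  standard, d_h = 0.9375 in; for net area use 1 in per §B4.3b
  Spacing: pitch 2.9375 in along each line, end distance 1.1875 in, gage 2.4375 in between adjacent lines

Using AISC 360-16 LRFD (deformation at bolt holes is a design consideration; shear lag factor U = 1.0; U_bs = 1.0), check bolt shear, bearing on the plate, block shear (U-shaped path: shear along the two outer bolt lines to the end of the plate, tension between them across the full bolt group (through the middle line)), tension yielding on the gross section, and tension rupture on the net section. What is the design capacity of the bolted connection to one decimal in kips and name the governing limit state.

Bolt shear: A_b = π(0.875)²/4 = 0.60132 in². φR_n = 0.75 × 54 × 0.60132 × 6 × 1 = 146.1 kips.
Bearing (0.625 in plate, F_u = 65 ksi): end bolts L_c = 1.1875 − 0.9375/2 = 0.71875, R_n = min(1.2×0.71875×0.625×65, 2.4×0.875×0.625×65) = 35.039 kips/bolt; interior L_c = 2.9375 − 0.9375 = 2, R_n = 85.313 kips/bolt. φR_n = 0.75 × (3×35.039 + 3×85.313) = 270.8 kips.
Block shear: shear path 2×[1.1875+1×2.9375] = 2×4.125 in, A_gv = 5.1563, A_nv = 2×(4.125 − 1.5×1)×0.625 = 3.2813 in²; tension across gage: (4.875 − 2×1)×0.625 = 1.7969 in². R_n = min(0.6×65×3.2813, 0.6×50×5.1563) + 1.0×65×1.7969 = min(127.97, 154.69) + 116.8 = 244.77 kips. φR_n = 0.75 × 244.77 = 183.6 kips.
Tension yield (gross): A_g = 11.5×0.625 = 7.1875 in². φR_n = 0.90 × 50 × 7.1875 = 323.4 kips.
Tension rupture (net): A_n = (11.5 − 3×1)×0.625 = 5.3125 in² (U = 1.0, A_e = A_n). φR_n = 0.75 × 65 × 5.3125 = 259.0 kips.
Governing: min(146.1, 270.8, 183.6, 323.4, 259.0) = 146.1 kips → bolt shear.

146.1 kips (bolt shear governs)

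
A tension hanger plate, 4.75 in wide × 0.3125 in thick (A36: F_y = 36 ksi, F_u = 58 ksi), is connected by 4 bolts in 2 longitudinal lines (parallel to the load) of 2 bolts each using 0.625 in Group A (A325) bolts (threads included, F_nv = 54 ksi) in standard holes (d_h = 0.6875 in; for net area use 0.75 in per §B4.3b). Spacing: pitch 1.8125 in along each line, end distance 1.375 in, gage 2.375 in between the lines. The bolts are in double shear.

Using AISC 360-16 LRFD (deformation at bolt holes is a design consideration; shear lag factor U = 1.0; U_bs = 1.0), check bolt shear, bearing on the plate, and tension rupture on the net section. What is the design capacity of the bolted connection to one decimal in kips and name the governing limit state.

44.2 kips (net-section rupture governs)

Bolt shear: A_b = π(0.625)²/4 = 0.3068 in². φR_n = 0.75 × 54 × 0.3068 × 4 × 2 = 99.4 kips.
Bearing (0.3125 in plate, F_u = 58 ksi): end bolts L_c = 1.375 − 0.6875/2 = 1.03125, R_n = min(1.2×1.03125×0.3125×58, 2.4×0.625×0.3125×58) = 22.43 kips/bolt; interior L_c = 1.8125 − 0.6875 = 1.125, R_n = 24.469 kips/bolt. φR_n = 0.75 × (2×22.43 + 2×24.469) = 70.3 kips.
Tension rupture (net): A_n = (4.75 − 2×0.75)×0.3125 = 1.0156 in² (U = 1.0, A_e = A_n). φR_n = 0.75 × 58 × 1.0156 = 44.2 kips.
Governing: min(99.4, 70.3, 44.2) = 44.2 kips → net-section rupture.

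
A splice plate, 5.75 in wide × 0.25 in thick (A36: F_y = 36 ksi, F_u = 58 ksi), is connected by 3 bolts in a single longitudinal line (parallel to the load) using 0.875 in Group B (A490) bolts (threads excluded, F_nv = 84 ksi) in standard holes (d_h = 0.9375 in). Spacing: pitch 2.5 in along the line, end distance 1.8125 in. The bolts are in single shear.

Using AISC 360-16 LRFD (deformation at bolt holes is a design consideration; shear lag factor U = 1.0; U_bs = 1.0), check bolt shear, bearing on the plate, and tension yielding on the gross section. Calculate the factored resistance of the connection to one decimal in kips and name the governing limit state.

46.6 kips (gross-section yield governs)

Bolt shear: A_b = π(0.875)²/4 = 0.60132 in². φR_n = 0.75 × 84 × 0.60132 × 3 × 1 = 113.6 kips.
Bearing (0.25 in plate, F_u = 58 ksi): end bolts L_c = 1.8125 − 0.9375/2 = 1.34375, R_n = min(1.2×1.34375×0.25×58, 2.4×0.875×0.25×58) = 23.381 kips/bolt; interior L_c = 2.5 − 0.9375 = 1.5625, R_n = 27.188 kips/bolt. φR_n = 0.75 × (1×23.381 + 2×27.188) = 58.3 kips.
Tension yield (gross): A_g = 5.75×0.25 = 1.4375 in². φR_n = 0.90 × 36 × 1.4375 = 46.6 kips.
Governing: min(113.6, 58.3, 46.6) = 46.6 kips → gross-section yield.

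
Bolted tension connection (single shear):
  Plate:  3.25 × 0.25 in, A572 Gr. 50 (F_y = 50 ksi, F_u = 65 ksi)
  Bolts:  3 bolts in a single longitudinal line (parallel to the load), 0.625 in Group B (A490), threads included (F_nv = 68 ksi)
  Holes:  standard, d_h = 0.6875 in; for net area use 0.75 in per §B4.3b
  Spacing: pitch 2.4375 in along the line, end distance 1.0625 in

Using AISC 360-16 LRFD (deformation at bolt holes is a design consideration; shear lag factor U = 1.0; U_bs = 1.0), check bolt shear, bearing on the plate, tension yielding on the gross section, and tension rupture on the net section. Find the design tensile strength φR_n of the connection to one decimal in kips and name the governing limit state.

Bolt shear: A_b = π(0.625)²/4 = 0.3068 in². φR_n = 0.75 × 68 × 0.3068 × 3 × 1 = 46.9 kips.
Bearing (0.25 in plate, F_u = 65 ksi): end bolts L_c = 1.0625 − 0.6875/2 = 0.71875, R_n = min(1.2×0.71875×0.25×65, 2.4×0.625×0.25×65) = 14.016 kips/bolt; interior L_c = 2.4375 − 0.6875 = 1.75, R_n = 24.375 kips/bolt. φR_n = 0.75 × (1×14.016 + 2×24.375) = 47.1 kips.
Tension yield (gross): A_g = 3.25×0.25 = 0.8125 in². φR_n = 0.90 × 50 × 0.8125 = 36.6 kips.
Tension rupture (net): A_n = (3.25 − 1×0.75)×0.25 = 0.625 in² (U = 1.0, A_e = A_n). φR_n = 0.75 × 65 × 0.625 = 30.5 kips.
Governing: min(46.9, 47.1, 36.6, 30.5) = 30.5 kips → net-section rupture.

30.5 kips (net-section rupture governs)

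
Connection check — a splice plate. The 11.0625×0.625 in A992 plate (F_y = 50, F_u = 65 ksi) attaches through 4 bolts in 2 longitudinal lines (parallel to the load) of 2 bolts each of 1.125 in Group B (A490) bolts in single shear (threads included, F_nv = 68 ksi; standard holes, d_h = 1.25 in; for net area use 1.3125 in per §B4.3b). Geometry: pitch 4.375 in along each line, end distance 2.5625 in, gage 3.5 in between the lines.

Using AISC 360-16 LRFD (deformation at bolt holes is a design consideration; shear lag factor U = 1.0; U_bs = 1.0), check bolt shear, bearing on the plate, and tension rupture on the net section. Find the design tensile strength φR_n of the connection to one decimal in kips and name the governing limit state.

Bolt shear: A_b = π(1.125)²/4 = 0.99402 in². φR_n = 0.75 × 68 × 0.99402 × 4 × 1 = 202.8 kips.
Bearing (0.625 in plate, F_u = 65 ksi): end bolts L_c = 2.5625 − 1.25/2 = 1.9375, R_n = min(1.2×1.9375×0.625×65, 2.4×1.125×0.625×65) = 94.453 kips/bolt; interior L_c = 4.375 − 1.25 = 3.125, R_n = 109.69 kips/bolt. φR_n = 0.75 × (2×94.453 + 2×109.69) = 306.2 kips.
Tension rupture (net): A_n = (11.0625 − 2×1.3125)×0.625 = 5.2734 in² (U = 1.0, A_e = A_n). φR_n = 0.75 × 65 × 5.2734 = 257.1 kips.
Governing: min(202.8, 306.2, 257.1) = 202.8 kips → bolt shear.

202.8 kips (bolt shear governs)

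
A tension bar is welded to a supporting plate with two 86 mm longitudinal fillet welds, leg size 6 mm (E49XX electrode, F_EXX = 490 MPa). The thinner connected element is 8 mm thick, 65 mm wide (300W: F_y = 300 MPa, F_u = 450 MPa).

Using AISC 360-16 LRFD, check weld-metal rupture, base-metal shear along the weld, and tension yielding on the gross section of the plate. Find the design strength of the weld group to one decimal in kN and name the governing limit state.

Weld metal: throat = 0.707×6 = 4.242 mm, L = 2×86 = 172 mm. φR_n = 0.75 × 0.6 × 490 × 4.242 × 172 = 160.9 kN.
Base metal shear (8 mm plate): yield φR_n = 1.0×0.6×300×8×172 = 247.7 kN; rupture φR_n = 0.75×0.6×450×8×172 = 278.6 kN; take 247.7 kN (yield).
Tension yield (gross): A_g = 65×8 = 520 mm². φR_n = 0.90 × 300 × 520 = 140.4 kN.
Governing: min(160.9, 247.7, 140.4) = 140.4 kN → gross-section yield.

140.4 kN (gross-section yield governs)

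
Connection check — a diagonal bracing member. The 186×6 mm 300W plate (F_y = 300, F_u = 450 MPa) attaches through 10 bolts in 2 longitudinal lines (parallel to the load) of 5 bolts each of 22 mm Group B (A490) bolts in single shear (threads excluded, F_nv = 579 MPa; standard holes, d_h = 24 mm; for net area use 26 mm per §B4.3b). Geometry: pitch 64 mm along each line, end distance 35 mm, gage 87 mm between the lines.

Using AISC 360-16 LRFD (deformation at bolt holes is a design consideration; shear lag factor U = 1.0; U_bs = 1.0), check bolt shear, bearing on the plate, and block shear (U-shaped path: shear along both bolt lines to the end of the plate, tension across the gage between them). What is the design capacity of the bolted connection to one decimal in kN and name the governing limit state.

Bolt shear: A_b = π(22)²/4 = 380.13 mm². φR_n = 0.75 × 579 × 380.13 × 10 × 1 = 1650.7 kN.
Bearing (6 mm plate, F_u = 450 MPa): end bolts L_c = 35 − 24/2 = 23, R_n = min(1.2×23×6×450, 2.4×22×6×450) = 74.52 kN/bolt; interior L_c = 64 − 24 = 40, R_n = 129.6 kN/bolt. φR_n = 0.75 × (2×74.52 + 8×129.6) = 889.4 kN.
Block shear: shear path 2×[35+4×64] = 2×291 mm, A_gv = 3492, A_nv = 2×(291 − 4.5×26)×6 = 2088 mm²; tension across gage: (87 − 1×26)×6 = 366 mm². R_n = min(0.6×450×2088, 0.6×300×3492) + 1.0×450×366 = min(563.76, 628.56) + 164.7 = 728.46 kN. φR_n = 0.75 × 728.46 = 546.3 kN.
Governing: min(1650.7, 889.4, 546.3) = 546.3 kN → block shear.

546.3 kN (block shear governs)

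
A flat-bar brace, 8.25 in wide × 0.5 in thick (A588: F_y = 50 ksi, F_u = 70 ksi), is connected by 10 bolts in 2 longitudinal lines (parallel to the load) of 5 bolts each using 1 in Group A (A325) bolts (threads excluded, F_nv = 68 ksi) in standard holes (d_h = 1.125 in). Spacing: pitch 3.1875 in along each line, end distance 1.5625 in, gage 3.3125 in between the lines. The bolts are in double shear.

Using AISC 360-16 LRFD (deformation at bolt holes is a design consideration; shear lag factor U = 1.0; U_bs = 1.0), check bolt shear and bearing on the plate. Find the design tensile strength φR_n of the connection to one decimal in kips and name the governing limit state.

567.0 kips (bearing governs)

Bolt shear: A_b = π(1)²/4 = 0.7854 in². φR_n = 0.75 × 68 × 0.7854 × 10 × 2 = 801.1 kips.
Bearing (0.5 in plate, F_u = 70 ksi): end bolts L_c = 1.5625 − 1.125/2 = 1, R_n = min(1.2×1×0.5×70, 2.4×1×0.5×70) = 42 kips/bolt; interior L_c = 3.1875 − 1.125 = 2.0625, R_n = 84 kips/bolt. φR_n = 0.75 × (2×42 + 8×84) = 567.0 kips.
Governing: min(801.1, 567.0) = 567.0 kips → bearing.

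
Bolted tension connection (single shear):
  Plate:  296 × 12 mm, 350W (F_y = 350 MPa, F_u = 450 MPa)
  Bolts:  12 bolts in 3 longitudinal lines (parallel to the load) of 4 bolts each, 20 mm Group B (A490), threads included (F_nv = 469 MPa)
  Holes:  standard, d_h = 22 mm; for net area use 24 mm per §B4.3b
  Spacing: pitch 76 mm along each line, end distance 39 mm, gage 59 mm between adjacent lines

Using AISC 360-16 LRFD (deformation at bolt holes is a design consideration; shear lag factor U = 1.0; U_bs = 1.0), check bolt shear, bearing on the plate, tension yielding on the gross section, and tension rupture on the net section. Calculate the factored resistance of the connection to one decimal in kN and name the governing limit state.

907.2 kN (net-section rupture governs)

Bolt shear: A_b = π(20)²/4 = 314.16 mm². φR_n = 0.75 × 469 × 314.16 × 12 × 1 = 1326.1 kN.
Bearing (12 mm plate, F_u = 450 MPa): end bolts L_c = 39 − 22/2 = 28, R_n = min(1.2×28×12×450, 2.4×20×12×450) = 181.44 kN/bolt; interior L_c = 76 − 22 = 54, R_n = 259.2 kN/bolt. φR_n = 0.75 × (3×181.44 + 9×259.2) = 2157.8 kN.
Tension yield (gross): A_g = 296×12 = 3552 mm². φR_n = 0.90 × 350 × 3552 = 1118.9 kN.
Tension rupture (net): A_n = (296 − 3×24)×12 = 2688 mm² (U = 1.0, A_e = A_n). φR_n = 0.75 × 450 × 2688 = 907.2 kN.
Governing: min(1326.1, 2157.8, 1118.9, 907.2) = 907.2 kN → net-section rupture.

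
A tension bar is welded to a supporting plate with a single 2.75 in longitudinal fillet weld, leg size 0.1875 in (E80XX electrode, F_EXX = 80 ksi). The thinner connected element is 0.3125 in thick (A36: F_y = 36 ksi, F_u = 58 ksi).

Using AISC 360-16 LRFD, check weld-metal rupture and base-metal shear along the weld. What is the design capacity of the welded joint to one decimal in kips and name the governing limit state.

Weld metal: throat = 0.707×0.1875 = 0.13256 in, L = 2.75 in. φR_n = 0.75 × 0.6 × 80 × 0.13256 × 2.75 = 13.1 kips.
Base metal shear (0.3125 in plate): yield φR_n = 1.0×0.6×36×0.3125×2.75 = 18.6 kips; rupture φR_n = 0.75×0.6×58×0.3125×2.75 = 22.4 kips; take 18.6 kips (yield).
Governing: min(13.1, 18.6) = 13.1 kips → weld metal.

13.1 kips (weld metal governs)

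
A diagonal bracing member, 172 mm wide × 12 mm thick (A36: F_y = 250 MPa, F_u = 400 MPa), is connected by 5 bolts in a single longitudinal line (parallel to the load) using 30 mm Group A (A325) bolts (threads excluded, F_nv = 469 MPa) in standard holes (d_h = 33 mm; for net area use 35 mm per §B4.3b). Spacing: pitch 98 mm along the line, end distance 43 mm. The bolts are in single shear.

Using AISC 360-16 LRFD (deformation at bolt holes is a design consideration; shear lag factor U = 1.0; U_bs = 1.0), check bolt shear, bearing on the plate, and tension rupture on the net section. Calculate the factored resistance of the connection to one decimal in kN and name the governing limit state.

Bolt shear: A_b = π(30)²/4 = 706.86 mm². φR_n = 0.75 × 469 × 706.86 × 5 × 1 = 1243.2 kN.
Bearing (12 mm plate, F_u = 400 MPa): end bolts L_c = 43 − 33/2 = 26.5, R_n = min(1.2×26.5×12×400, 2.4×30×12×400) = 152.64 kN/bolt; interior L_c = 98 − 33 = 65, R_n = 345.6 kN/bolt. φR_n = 0.75 × (1×152.64 + 4×345.6) = 1151.3 kN.
Tension rupture (net): A_n = (172 − 1×35)×12 = 1644 mm² (U = 1.0, A_e = A_n). φR_n = 0.75 × 400 × 1644 = 493.2 kN.
Governing: min(1243.2, 1151.3, 493.2) = 493.2 kN → net-section rupture.

493.2 kN (net-section rupture governs)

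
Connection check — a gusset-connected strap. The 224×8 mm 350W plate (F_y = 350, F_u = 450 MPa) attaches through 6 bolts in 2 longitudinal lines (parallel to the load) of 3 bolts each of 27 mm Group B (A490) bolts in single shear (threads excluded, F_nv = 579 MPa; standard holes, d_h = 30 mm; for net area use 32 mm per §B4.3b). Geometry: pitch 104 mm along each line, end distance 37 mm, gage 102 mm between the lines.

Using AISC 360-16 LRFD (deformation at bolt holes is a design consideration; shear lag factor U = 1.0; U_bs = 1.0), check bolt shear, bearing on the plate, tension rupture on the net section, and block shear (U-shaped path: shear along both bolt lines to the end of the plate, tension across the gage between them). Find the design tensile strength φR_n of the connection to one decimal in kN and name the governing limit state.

Bolt shear: A_b = π(27)²/4 = 572.56 mm². φR_n = 0.75 × 579 × 572.56 × 6 × 1 = 1491.8 kN.
Bearing (8 mm plate, F_u = 450 MPa): end bolts L_c = 37 − 30/2 = 22, R_n = min(1.2×22×8×450, 2.4×27×8×450) = 95.04 kN/bolt; interior L_c = 104 − 30 = 74, R_n = 233.28 kN/bolt. φR_n = 0.75 × (2×95.04 + 4×233.28) = 842.4 kN.
Tension rupture (net): A_n = (224 − 2×32)×8 = 1280 mm² (U = 1.0, A_e = A_n). φR_n = 0.75 × 450 × 1280 = 432.0 kN.
Block shear: shear path 2×[37+2×104] = 2×245 mm, A_gv = 3920, A_nv = 2×(245 − 2.5×32)×8 = 2640 mm²; tension across gage: (102 − 1×32)×8 = 560 mm². R_n = min(0.6×450×2640, 0.6×350×3920) + 1.0×450×560 = min(712.8, 823.2) + 252 = 964.8 kN. φR_n = 0.75 × 964.8 = 723.6 kN.
Governing: min(1491.8, 842.4, 432.0, 723.6) = 432.0 kN → net-section rupture.

432.0 kN (net-section rupture governs)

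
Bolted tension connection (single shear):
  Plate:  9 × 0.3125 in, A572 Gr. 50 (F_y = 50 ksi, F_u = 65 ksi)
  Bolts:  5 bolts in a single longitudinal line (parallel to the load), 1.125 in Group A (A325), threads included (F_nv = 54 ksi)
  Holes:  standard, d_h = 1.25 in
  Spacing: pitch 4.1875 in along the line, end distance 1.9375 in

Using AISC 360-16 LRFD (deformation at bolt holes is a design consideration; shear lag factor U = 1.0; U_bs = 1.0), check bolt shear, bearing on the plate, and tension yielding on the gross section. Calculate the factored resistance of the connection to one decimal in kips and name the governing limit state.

126.6 kips (gross-section yield governs)

Bolt shear: A_b = π(1.125)²/4 = 0.99402 in². φR_n = 0.75 × 54 × 0.99402 × 5 × 1 = 201.3 kips.
Bearing (0.3125 in plate, F_u = 65 ksi): end bolts L_c = 1.9375 − 1.25/2 = 1.3125, R_n = min(1.2×1.3125×0.3125×65, 2.4×1.125×0.3125×65) = 31.992 kips/bolt; interior L_c = 4.1875 − 1.25 = 2.9375, R_n = 54.844 kips/bolt. φR_n = 0.75 × (1×31.992 + 4×54.844) = 188.5 kips.
Tension yield (gross): A_g = 9×0.3125 = 2.8125 in². φR_n = 0.90 × 50 × 2.8125 = 126.6 kips.
Governing: min(201.3, 188.5, 126.6) = 126.6 kips → gross-section yield.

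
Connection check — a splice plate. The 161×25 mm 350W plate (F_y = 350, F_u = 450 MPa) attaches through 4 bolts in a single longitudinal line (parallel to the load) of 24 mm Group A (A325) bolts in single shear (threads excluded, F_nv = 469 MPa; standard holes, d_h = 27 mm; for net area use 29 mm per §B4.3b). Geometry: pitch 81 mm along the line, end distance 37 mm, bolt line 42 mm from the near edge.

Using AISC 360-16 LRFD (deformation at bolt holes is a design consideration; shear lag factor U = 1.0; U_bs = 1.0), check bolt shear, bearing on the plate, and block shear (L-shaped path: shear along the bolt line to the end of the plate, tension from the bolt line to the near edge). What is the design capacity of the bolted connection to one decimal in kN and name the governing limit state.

636.5 kN (bolt shear governs)

Bolt shear: A_b = π(24)²/4 = 452.39 mm². φR_n = 0.75 × 469 × 452.39 × 4 × 1 = 636.5 kN.
Bearing (25 mm plate, F_u = 450 MPa): end bolts L_c = 37 − 27/2 = 23.5, R_n = min(1.2×23.5×25×450, 2.4×24×25×450) = 317.25 kN/bolt; interior L_c = 81 − 27 = 54, R_n = 648 kN/bolt. φR_n = 0.75 × (1×317.25 + 3×648) = 1695.9 kN.
Block shear: shear path 1×[37+3×81] = 1×280 mm, A_gv = 7000, A_nv = 1×(280 − 3.5×29)×25 = 4462.5 mm²; tension to near edge: (42 − 0.5×29)×25 = 687.5 mm². R_n = min(0.6×450×4462.5, 0.6×350×7000) + 1.0×450×687.5 = min(1204.9, 1470) + 309.38 = 1514.3 kN. φR_n = 0.75 × 1514.3 = 1135.7 kN.
Governing: min(636.5, 1695.9, 1135.7) = 636.5 kN → bolt shear.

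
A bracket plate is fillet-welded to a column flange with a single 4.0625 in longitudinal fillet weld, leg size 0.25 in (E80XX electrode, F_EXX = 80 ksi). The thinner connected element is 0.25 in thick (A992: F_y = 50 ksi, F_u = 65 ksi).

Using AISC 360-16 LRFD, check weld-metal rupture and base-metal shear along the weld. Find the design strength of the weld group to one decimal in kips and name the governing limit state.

25.8 kips (weld metal governs)

Weld metal: throat = 0.707×0.25 = 0.17675 in, L = 4.0625 in. φR_n = 0.75 × 0.6 × 80 × 0.17675 × 4.0625 = 25.8 kips.
Base metal shear (0.25 in plate): yield φR_n = 1.0×0.6×50×0.25×4.0625 = 30.5 kips; rupture φR_n = 0.75×0.6×65×0.25×4.0625 = 29.7 kips; take 29.7 kips (rupture).
Governing: min(25.8, 29.7) = 25.8 kips → weld metal.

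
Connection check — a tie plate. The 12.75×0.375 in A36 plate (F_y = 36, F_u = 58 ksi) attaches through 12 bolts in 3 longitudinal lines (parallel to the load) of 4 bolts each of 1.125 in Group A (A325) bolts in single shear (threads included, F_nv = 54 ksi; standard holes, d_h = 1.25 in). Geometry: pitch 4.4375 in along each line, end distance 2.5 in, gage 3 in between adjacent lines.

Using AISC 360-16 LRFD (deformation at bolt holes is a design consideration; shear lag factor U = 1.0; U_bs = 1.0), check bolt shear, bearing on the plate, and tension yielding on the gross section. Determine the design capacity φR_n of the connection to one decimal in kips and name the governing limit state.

Bolt shear: A_b = π(1.125)²/4 = 0.99402 in². φR_n = 0.75 × 54 × 0.99402 × 12 × 1 = 483.1 kips.
Bearing (0.375 in plate, F_u = 58 ksi): end bolts L_c = 2.5 − 1.25/2 = 1.875, R_n = min(1.2×1.875×0.375×58, 2.4×1.125×0.375×58) = 48.938 kips/bolt; interior L_c = 4.4375 − 1.25 = 3.1875, R_n = 58.725 kips/bolt. φR_n = 0.75 × (3×48.938 + 9×58.725) = 506.5 kips.
Tension yield (gross): A_g = 12.75×0.375 = 4.7813 in². φR_n = 0.90 × 36 × 4.7813 = 154.9 kips.
Governing: min(483.1, 506.5, 154.9) = 154.9 kips → gross-section yield.

154.9 kips (gross-section yield governs)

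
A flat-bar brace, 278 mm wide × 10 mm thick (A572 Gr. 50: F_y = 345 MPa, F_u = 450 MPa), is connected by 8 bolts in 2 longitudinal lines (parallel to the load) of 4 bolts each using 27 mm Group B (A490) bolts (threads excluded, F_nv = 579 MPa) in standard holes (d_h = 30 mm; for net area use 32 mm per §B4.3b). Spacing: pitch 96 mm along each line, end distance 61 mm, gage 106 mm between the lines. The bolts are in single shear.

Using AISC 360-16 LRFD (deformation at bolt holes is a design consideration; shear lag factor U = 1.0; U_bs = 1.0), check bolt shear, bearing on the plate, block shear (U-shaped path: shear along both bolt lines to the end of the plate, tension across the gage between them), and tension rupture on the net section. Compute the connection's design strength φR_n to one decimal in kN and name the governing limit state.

Bolt shear: A_b = π(27)²/4 = 572.56 mm². φR_n = 0.75 × 579 × 572.56 × 8 × 1 = 1989.1 kN.
Bearing (10 mm plate, F_u = 450 MPa): end bolts L_c = 61 − 30/2 = 46, R_n = min(1.2×46×10×450, 2.4×27×10×450) = 248.4 kN/bolt; interior L_c = 96 − 30 = 66, R_n = 291.6 kN/bolt. φR_n = 0.75 × (2×248.4 + 6×291.6) = 1684.8 kN.
Block shear: shear path 2×[61+3×96] = 2×349 mm, A_gv = 6980, A_nv = 2×(349 − 3.5×32)×10 = 4740 mm²; tension across gage: (106 − 1×32)×10 = 740 mm². R_n = min(0.6×450×4740, 0.6×345×6980) + 1.0×450×740 = min(1279.8, 1444.9) + 333 = 1612.8 kN. φR_n = 0.75 × 1612.8 = 1209.6 kN.
Tension rupture (net): A_n = (278 − 2×32)×10 = 2140 mm² (U = 1.0, A_e = A_n). φR_n = 0.75 × 450 × 2140 = 722.3 kN.
Governing: min(1989.1, 1684.8, 1209.6, 722.3) = 722.3 kN → net-section rupture.

722.3 kN (net-section rupture governs)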